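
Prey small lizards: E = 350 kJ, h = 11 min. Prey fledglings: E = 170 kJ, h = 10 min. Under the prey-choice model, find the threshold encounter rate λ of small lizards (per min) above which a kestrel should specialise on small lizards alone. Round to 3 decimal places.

0.104 per min

Drop fledglings once their profitability E₂/h₂ falls below the rate achievable on small lizards alone: E₂/h₂ = λE₁/(1 + λh₁).
Solve for λ: λE₁h₂ = E₂(1 + λh₁) → λ(E₁h₂ − E₂h₁) = E₂ → λ = E₂/(E₁h₂ − E₂h₁).
λ = 170/(350×10 − 170×11) = 170/1630 = 0.1043 per min.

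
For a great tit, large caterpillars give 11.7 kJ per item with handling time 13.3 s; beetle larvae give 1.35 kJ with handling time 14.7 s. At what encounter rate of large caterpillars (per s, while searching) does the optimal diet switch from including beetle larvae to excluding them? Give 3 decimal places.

0.009 per s

At the threshold, the rate on large caterpillars alone equals the profitability of beetle larvae: λ·11.7/(1 + λ·13.3) = 1.35/14.7 = 0.09184.
Rearranging, λ(11.7 − 0.09184×13.3) = 0.09184, so λ = 0.09184/10.48 = 0.008764 per s.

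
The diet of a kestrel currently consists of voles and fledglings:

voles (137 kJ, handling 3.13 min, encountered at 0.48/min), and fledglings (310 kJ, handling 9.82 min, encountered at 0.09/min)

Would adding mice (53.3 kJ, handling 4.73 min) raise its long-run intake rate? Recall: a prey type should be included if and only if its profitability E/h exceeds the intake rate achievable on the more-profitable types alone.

No

Intake rate on the current diet: R = (0.48×137 + 0.09×310) / (1 + 0.48×3.13 + 0.09×9.82) = 93.66/3.386 = 27.66 kJ/min.
mice: E/h = 53.3/4.73 = 11.27 kJ/min.
Since 11.27 < R, time spent handling mice is better spent searching.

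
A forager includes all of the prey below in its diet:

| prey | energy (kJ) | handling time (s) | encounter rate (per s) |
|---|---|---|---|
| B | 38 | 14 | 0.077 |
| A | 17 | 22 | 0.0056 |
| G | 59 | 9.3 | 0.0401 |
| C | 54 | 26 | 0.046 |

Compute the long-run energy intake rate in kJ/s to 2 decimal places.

2.09 kJ/s

R = (0.077×38 + 0.0056×17 + 0.0401×59 + 0.046×54) / (1 + 0.077×14 + 0.0056×22 + 0.0401×9.3 + 0.046×26) = 7.871/3.77 = 2.088 kJ/s.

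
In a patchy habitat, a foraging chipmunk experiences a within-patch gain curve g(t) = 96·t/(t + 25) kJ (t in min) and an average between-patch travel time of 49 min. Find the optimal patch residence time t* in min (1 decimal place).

35.0 min

By the marginal value theorem, leave when the instantaneous gain rate g'(t) equals the habitat-wide average g(t)/(T + t).
g'(t) = 96·25/(t + 25)². Setting 96·25/(t+25)² = 96t/[(t+25)(49+t)] gives 25(49+t) = t(t+25), so t² = 25×49 = 1225.
t* = √1225 = 35 min.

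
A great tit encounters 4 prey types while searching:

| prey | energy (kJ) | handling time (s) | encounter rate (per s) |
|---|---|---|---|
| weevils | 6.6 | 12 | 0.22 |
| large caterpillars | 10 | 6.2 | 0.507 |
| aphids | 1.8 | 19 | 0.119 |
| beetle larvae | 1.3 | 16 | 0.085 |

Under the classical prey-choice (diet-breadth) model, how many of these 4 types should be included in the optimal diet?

1

Profitabilities (E/h, kJ/s): large caterpillars 1.61, weevils 0.55, aphids 0.0947, beetle larvae 0.0813. Add prey in this order while the next type's profitability exceeds the intake rate on those already taken.
Rate on top 1: 1.224. weevils: 0.55 < 1.224 → exclude; stop.
Optimal diet: large caterpillars — 1 of 4 types.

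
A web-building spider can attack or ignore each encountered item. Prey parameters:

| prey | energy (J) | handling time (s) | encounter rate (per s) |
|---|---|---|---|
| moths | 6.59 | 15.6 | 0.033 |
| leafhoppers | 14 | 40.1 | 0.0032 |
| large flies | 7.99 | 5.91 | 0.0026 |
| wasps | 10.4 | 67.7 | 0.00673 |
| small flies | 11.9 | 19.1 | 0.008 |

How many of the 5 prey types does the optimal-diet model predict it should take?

4

Profitabilities (E/h, J/s): large flies 1.35, small flies 0.623, moths 0.422, leafhoppers 0.349, wasps 0.154. Add prey in this order while the next type's profitability exceeds the intake rate on those already taken.
Rate on top 1: 0.02046. small flies: 0.623 > 0.02046 → include.
Rate on top 2: 0.09928. moths: 0.422 > 0.09928 → include.
Rate on top 3: 0.1981. leafhoppers: 0.349 > 0.1981 → include.
Rate on top 4: 0.2088. wasps: 0.154 < 0.2088 → exclude; stop.
Optimal diet: large flies, small flies, moths, leafhoppers — 4 of 5 types.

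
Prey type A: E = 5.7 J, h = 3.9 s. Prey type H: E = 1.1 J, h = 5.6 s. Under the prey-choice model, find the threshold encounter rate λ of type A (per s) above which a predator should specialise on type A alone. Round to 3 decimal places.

0.040 per s

The zero-one rule: include type H iff E₂/h₂ > λE₁/(1+λh₁). Equality gives the switch point.
λE₁h₂ = E₂ + λE₂h₁ ⇒ λ = E₂/(E₁h₂ − E₂h₁) = 1.1/(31.92 − 4.29) = 0.03981 per s.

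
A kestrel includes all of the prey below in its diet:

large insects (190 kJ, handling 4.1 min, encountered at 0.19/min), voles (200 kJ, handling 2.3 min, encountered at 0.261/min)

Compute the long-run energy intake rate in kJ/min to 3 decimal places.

37.112 kJ/min

Energy encountered per unit search time: 0.19×190 + 0.261×200 = 88.3 kJ/min.
Handling time per unit search time: 0.19×4.1 + 0.261×2.3 = 1.379.
Rate = 88.3/(1 + 1.379) = 37.11 kJ/min.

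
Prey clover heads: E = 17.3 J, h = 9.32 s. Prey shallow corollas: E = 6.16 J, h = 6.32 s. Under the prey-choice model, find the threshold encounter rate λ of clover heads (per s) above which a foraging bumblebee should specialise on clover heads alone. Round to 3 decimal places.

0.119 per s

Drop shallow corollas once their profitability E₂/h₂ falls below the rate achievable on clover heads alone: E₂/h₂ = λE₁/(1 + λh₁).
Solve for λ: λE₁h₂ = E₂(1 + λh₁) → λ(E₁h₂ − E₂h₁) = E₂ → λ = E₂/(E₁h₂ − E₂h₁).
λ = 6.16/(17.3×6.32 − 6.16×9.32) = 6.16/51.92 = 0.1186 per s.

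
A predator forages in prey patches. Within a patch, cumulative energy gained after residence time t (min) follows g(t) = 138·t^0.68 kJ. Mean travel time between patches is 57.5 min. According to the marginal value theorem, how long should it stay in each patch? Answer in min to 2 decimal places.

122.19 min

Maximise g(t)/(T+t): set derivative to zero → g'(t)(T+t) = g(t).
g'(t) = 0.68·138·t^-0.32. Setting 0.68·138·t^-0.32 = 138·t^0.68/(57.5+t) gives 0.68(57.5+t) = t, so 0.32·t = 0.68×57.5.
t* = 0.68×57.5/0.32 = 122.2 min.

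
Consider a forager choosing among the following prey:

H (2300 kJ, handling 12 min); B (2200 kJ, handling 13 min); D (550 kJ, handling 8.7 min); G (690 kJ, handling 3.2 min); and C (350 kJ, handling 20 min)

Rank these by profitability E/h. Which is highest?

Profitability E/h (kJ/min): H = 2300/12 = 192, B = 2200/13 = 169, D = 550/8.7 = 63.2, G = 690/3.2 = 216, C = 350/20 = 17.5.
Ranked: G > H > B > D > C.

G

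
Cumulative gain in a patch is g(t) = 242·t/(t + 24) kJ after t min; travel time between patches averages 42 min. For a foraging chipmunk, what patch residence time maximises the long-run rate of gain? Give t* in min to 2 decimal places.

By the marginal value theorem, leave when the instantaneous gain rate g'(t) equals the habitat-wide average g(t)/(T + t).
g'(t) = 242·24/(t + 24)². Setting 242·24/(t+24)² = 242t/[(t+24)(42+t)] gives 24(42+t) = t(t+24), so t² = 24×42 = 1008.
t* = √1008 = 31.75 min.

31.75 min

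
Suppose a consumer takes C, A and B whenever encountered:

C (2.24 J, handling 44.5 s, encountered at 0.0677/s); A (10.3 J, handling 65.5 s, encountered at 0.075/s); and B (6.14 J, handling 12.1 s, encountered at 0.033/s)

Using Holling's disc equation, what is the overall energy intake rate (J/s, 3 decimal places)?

0.121 J/s

Energy encountered per unit search time: 0.0677×2.24 + 0.075×10.3 + 0.033×6.14 = 1.127 J/s.
Handling time per unit search time: 0.0677×44.5 + 0.075×65.5 + 0.033×12.1 = 8.324.
Rate = 1.127/(1 + 8.324) = 0.1208 J/s.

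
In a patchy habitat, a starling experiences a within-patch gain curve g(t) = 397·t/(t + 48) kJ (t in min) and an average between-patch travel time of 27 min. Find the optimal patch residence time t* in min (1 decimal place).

36.0 min

By the marginal value theorem, leave when the instantaneous gain rate g'(t) equals the habitat-wide average g(t)/(T + t).
g'(t) = 397·48/(t + 48)². Setting 397·48/(t+48)² = 397t/[(t+48)(27+t)] gives 48(27+t) = t(t+48), so t² = 48×27 = 1296.
t* = √1296 = 36 min.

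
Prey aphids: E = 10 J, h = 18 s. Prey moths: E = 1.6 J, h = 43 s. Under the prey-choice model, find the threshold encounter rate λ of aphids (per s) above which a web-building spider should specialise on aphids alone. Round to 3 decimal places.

0.004 per s

Drop moths once their profitability E₂/h₂ falls below the rate achievable on aphids alone: E₂/h₂ = λE₁/(1 + λh₁).
Solve for λ: λE₁h₂ = E₂(1 + λh₁) → λ(E₁h₂ − E₂h₁) = E₂ → λ = E₂/(E₁h₂ − E₂h₁).
λ = 1.6/(10×43 − 1.6×18) = 1.6/401.2 = 0.003988 per s.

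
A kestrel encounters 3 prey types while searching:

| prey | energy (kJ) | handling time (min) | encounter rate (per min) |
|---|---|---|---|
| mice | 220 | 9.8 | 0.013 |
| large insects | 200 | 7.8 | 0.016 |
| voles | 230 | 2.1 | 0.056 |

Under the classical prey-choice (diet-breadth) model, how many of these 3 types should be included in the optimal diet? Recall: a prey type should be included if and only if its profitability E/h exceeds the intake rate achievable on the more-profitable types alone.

Profitabilities (E/h, kJ/min): voles 110, large insects 25.6, mice 22.4. Add prey in this order while the next type's profitability exceeds the intake rate on those already taken.
Rate on top 1: 11.52. large insects: 25.6 > 11.52 → include.
Rate on top 2: 12.94. mice: 22.4 > 12.94 → include.
Optimal diet: voles, large insects, mice — 3 of 3 types.

3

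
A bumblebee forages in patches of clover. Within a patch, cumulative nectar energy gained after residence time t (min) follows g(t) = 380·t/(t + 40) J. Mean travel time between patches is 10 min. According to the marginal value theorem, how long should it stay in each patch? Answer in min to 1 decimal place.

Optimal t* satisfies g'(t*) = g(t*)/(T + t*).
g'(t) = 380·40/(t + 40)². Setting 380·40/(t+40)² = 380t/[(t+40)(10+t)] gives 40(10+t) = t(t+40), so t² = 40×10 = 400.
t* = √400 = 20 min.

20.0 min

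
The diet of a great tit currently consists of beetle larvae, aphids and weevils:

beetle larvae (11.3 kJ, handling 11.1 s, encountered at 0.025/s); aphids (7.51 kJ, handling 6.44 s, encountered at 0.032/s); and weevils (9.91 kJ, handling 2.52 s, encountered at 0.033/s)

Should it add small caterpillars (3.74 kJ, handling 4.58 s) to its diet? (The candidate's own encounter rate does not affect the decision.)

Yes

Current rate: (0.025×11.3 + 0.032×7.51 + 0.033×9.91)/(1 + 0.025×11.1 + 0.032×6.44 + 0.033×2.52) = 0.5424 kJ/s.
small caterpillars: E/h = 3.74/4.58 = 0.8166 kJ/s.
0.8166 > 0.5424, so adding small caterpillars raises the average — include it.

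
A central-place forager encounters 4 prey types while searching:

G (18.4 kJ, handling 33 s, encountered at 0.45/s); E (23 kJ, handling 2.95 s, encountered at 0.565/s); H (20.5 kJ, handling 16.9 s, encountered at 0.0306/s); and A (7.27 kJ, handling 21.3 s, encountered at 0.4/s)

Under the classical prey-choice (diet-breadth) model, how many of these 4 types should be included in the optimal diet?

Rank by E/h (kJ/s): E 7.8, H 1.21, G 0.558, A 0.341. Include each in turn until the next type's E/h falls below the running intake rate.
Rate on top 1: 4.873. H: 1.21 < 4.873 → exclude; stop.
Optimal diet: E — 1 of 4 types.

1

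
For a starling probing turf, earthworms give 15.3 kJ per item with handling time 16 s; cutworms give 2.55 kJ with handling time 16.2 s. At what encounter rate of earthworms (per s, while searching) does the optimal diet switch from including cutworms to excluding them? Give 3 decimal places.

At the threshold, the rate on earthworms alone equals the profitability of cutworms: λ·15.3/(1 + λ·16) = 2.55/16.2 = 0.1574.
Rearranging, λ(15.3 − 0.1574×16) = 0.1574, so λ = 0.1574/12.78 = 0.01232 per s.

0.012 per s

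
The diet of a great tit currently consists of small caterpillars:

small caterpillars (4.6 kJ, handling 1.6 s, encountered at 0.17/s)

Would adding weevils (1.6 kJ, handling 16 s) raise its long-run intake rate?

Current rate: (0.17×4.6)/(1 + 0.17×1.6) = 0.6148 kJ/s.
Profitability of weevils: 1.6/16 = 0.1 kJ/s.
0.1 < 0.6148, so adding weevils would lower the average — exclude it.

No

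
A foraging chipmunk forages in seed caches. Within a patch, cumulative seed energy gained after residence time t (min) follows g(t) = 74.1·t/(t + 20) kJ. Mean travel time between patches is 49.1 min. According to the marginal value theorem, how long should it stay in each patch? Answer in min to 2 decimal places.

Maximise g(t)/(T+t): set derivative to zero → g'(t)(T+t) = g(t).
g'(t) = 74.1·20/(t + 20)². Setting 74.1·20/(t+20)² = 74.1t/[(t+20)(49.1+t)] gives 20(49.1+t) = t(t+20), so t² = 20×49.1 = 982.
t* = √982 = 31.34 min.

31.34 min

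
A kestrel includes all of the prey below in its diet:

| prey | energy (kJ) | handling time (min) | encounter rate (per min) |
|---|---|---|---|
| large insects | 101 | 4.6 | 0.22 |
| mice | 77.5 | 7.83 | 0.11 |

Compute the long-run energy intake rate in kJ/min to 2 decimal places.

10.70 kJ/min

R = (0.22×101 + 0.11×77.5) / (1 + 0.22×4.6 + 0.11×7.83) = 30.74/2.873 = 10.7 kJ/min.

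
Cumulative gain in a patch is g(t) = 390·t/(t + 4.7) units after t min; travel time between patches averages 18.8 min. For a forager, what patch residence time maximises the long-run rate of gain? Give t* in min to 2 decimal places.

Optimal t* satisfies g'(t*) = g(t*)/(T + t*).
g'(t) = 390·4.7/(t + 4.7)². Setting 390·4.7/(t+4.7)² = 390t/[(t+4.7)(18.8+t)] gives 4.7(18.8+t) = t(t+4.7), so t² = 4.7×18.8 = 88.36.
t* = √88.36 = 9.4 min.

9.40 min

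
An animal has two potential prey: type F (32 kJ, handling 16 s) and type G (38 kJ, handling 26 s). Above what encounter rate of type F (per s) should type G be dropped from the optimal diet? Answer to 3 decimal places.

Drop type G once their profitability E₂/h₂ falls below the rate achievable on type F alone: E₂/h₂ = λE₁/(1 + λh₁).
Solve for λ: λE₁h₂ = E₂(1 + λh₁) → λ(E₁h₂ − E₂h₁) = E₂ → λ = E₂/(E₁h₂ − E₂h₁).
λ = 38/(32×26 − 38×16) = 38/224 = 0.1696 per s.

0.170 per s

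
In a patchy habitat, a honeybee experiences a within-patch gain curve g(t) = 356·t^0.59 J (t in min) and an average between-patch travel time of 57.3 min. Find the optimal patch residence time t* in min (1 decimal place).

82.5 min

Maximise g(t)/(T+t): set derivative to zero → g'(t)(T+t) = g(t).
g'(t) = 0.59·356·t^-0.41. Setting 0.59·356·t^-0.41 = 356·t^0.59/(57.3+t) gives 0.59(57.3+t) = t, so 0.41·t = 0.59×57.3.
t* = 0.59×57.3/0.41 = 82.46 min.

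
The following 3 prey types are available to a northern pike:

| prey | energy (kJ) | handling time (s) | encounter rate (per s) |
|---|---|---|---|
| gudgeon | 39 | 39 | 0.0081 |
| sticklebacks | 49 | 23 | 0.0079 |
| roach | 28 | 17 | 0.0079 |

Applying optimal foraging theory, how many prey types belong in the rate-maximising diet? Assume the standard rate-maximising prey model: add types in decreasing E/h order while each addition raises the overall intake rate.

E/h in descending order: sticklebacks 2.13, roach 1.65, gudgeon 1 kJ/s. The optimal diet is the largest prefix of this list for which every included type satisfies E_i/h_i > R on the types above it.
Rate on top 1: 0.3276. roach: 1.65 > 0.3276 → include.
Rate on top 2: 0.4622. gudgeon: 1 > 0.4622 → include.
Optimal diet: sticklebacks, roach, gudgeon — 3 of 3 types.

3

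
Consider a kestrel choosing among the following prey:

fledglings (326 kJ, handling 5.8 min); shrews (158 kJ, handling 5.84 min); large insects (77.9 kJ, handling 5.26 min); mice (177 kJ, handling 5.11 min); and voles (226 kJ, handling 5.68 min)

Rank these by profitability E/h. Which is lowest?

large insects

Profitability E/h (kJ/min): fledglings = 326/5.8 = 56.2, shrews = 158/5.84 = 27.1, large insects = 77.9/5.26 = 14.8, mice = 177/5.11 = 34.6, voles = 226/5.68 = 39.8.
Ranked: fledglings > voles > mice > shrews > large insects.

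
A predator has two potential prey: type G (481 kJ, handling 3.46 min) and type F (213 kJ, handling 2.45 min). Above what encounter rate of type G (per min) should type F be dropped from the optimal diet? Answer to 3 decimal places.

At the threshold, the rate on type G alone equals the profitability of type F: λ·481/(1 + λ·3.46) = 213/2.45 = 86.94.
Rearranging, λ(481 − 86.94×3.46) = 86.94, so λ = 86.94/180.2 = 0.4825 per min.

0.482 per min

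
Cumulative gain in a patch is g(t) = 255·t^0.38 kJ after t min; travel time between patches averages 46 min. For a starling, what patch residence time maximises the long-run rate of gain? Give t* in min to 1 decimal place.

28.2 min

Maximise g(t)/(T+t): set derivative to zero → g'(t)(T+t) = g(t).
g'(t) = 0.38·255·t^-0.62. Setting 0.38·255·t^-0.62 = 255·t^0.38/(46+t) gives 0.38(46+t) = t, so 0.62·t = 0.38×46.
t* = 0.38×46/0.62 = 28.19 min.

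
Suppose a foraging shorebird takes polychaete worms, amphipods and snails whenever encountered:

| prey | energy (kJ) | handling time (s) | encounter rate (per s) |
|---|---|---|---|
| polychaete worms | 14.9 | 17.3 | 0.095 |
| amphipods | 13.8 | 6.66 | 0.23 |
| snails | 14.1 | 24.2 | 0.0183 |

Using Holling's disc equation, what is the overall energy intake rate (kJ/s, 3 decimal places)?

1.050 kJ/s

R = (0.095×14.9 + 0.23×13.8 + 0.0183×14.1) / (1 + 0.095×17.3 + 0.23×6.66 + 0.0183×24.2) = 4.848/4.618 = 1.05 kJ/s.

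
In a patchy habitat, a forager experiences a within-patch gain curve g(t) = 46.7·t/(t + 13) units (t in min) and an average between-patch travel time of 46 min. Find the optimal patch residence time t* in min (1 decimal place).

24.5 min

By the marginal value theorem, leave when the instantaneous gain rate g'(t) equals the habitat-wide average g(t)/(T + t).
g'(t) = 46.7·13/(t + 13)². Setting 46.7·13/(t+13)² = 46.7t/[(t+13)(46+t)] gives 13(46+t) = t(t+13), so t² = 13×46 = 598.
t* = √598 = 24.45 min.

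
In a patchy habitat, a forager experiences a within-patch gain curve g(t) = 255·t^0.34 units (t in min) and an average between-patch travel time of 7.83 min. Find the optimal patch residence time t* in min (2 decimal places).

Optimal t* satisfies g'(t*) = g(t*)/(T + t*).
g'(t) = 0.34·255·t^-0.66. Setting 0.34·255·t^-0.66 = 255·t^0.34/(7.83+t) gives 0.34(7.83+t) = t, so 0.66·t = 0.34×7.83.
t* = 0.34×7.83/0.66 = 4.034 min.

4.03 min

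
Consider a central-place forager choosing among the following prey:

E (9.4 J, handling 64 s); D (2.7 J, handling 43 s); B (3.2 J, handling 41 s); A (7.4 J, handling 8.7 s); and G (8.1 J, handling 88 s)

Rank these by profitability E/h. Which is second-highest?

E

In descending order of E/h:
A: 7.4/8.7 = 0.851 J/s
E: 9.4/64 = 0.147 J/s
G: 8.1/88 = 0.092 J/s
B: 3.2/41 = 0.078 J/s
D: 2.7/43 = 0.0628 J/s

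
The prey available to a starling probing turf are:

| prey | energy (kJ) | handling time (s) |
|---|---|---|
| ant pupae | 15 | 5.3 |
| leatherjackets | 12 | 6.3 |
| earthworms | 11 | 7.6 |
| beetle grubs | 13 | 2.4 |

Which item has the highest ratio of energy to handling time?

In descending order of E/h:
beetle grubs: 13/2.4 = 5.42 kJ/s
ant pupae: 15/5.3 = 2.83 kJ/s
leatherjackets: 12/6.3 = 1.9 kJ/s
earthworms: 11/7.6 = 1.45 kJ/s

beetle grubs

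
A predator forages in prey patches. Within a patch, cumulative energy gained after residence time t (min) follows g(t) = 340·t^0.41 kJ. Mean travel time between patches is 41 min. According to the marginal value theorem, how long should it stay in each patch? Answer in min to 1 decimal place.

28.5 min

Maximise g(t)/(T+t): set derivative to zero → g'(t)(T+t) = g(t).
g'(t) = 0.41·340·t^-0.59. Setting 0.41·340·t^-0.59 = 340·t^0.41/(41+t) gives 0.41(41+t) = t, so 0.59·t = 0.41×41.
t* = 0.41×41/0.59 = 28.49 min.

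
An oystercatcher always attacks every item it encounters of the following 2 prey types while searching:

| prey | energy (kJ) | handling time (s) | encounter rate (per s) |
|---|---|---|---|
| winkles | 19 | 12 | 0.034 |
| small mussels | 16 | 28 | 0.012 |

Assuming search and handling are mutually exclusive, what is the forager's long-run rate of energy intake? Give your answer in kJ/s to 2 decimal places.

R = Σλ_iE_i / (1 + Σλ_ih_i)
Numerator: 0.034×19 + 0.012×16 = 0.838
Denominator: 1 + 0.034×12 + 0.012×28 = 1.744
R = 0.838/1.744 = 0.4805 kJ/s

0.48 kJ/s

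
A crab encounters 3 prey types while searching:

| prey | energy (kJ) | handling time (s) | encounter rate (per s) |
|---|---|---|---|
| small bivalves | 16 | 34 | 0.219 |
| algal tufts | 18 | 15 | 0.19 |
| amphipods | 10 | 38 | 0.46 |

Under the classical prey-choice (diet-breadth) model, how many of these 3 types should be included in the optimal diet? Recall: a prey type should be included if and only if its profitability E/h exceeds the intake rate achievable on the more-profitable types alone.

Profitabilities (E/h, kJ/s): algal tufts 1.2, small bivalves 0.471, amphipods 0.263. Add prey in this order while the next type's profitability exceeds the intake rate on those already taken.
Rate on top 1: 0.8883. small bivalves: 0.471 < 0.8883 → exclude; stop.
Optimal diet: algal tufts — 1 of 3 types.

1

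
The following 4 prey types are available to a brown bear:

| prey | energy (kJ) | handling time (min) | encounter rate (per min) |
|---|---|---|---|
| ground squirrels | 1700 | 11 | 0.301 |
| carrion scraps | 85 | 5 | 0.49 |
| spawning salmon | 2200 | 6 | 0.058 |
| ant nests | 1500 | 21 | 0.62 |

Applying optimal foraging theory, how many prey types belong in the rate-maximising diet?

Profitabilities (E/h, kJ/min): spawning salmon 367, ground squirrels 155, ant nests 71.4, carrion scraps 17. Add prey in this order while the next type's profitability exceeds the intake rate on those already taken.
Rate on top 1: 94.66. ground squirrels: 155 > 94.66 → include.
Rate on top 2: 137.2. ant nests: 71.4 < 137.2 → exclude; stop.
Optimal diet: spawning salmon, ground squirrels — 2 of 4 types.

2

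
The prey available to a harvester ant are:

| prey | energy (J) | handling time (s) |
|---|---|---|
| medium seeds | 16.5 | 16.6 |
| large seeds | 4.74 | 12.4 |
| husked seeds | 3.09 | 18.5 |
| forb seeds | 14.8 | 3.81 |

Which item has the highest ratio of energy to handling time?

forb seeds

In descending order of E/h:
forb seeds: 14.8/3.81 = 3.88 J/s
medium seeds: 16.5/16.6 = 0.994 J/s
large seeds: 4.74/12.4 = 0.382 J/s
husked seeds: 3.09/18.5 = 0.167 J/s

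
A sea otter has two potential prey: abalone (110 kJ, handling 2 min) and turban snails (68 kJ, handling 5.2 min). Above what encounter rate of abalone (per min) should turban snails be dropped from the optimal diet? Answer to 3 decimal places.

Drop turban snails once their profitability E₂/h₂ falls below the rate achievable on abalone alone: E₂/h₂ = λE₁/(1 + λh₁).
Solve for λ: λE₁h₂ = E₂(1 + λh₁) → λ(E₁h₂ − E₂h₁) = E₂ → λ = E₂/(E₁h₂ − E₂h₁).
λ = 68/(110×5.2 − 68×2) = 68/436 = 0.156 per min.

0.156 per min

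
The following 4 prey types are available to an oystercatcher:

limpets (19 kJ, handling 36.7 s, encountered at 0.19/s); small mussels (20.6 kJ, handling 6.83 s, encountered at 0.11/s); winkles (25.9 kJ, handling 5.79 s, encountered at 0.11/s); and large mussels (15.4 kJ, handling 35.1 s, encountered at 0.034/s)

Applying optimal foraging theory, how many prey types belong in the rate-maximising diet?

2

Rank by E/h (kJ/s): winkles 4.47, small mussels 3.02, limpets 0.518, large mussels 0.439. Include each in turn until the next type's E/h falls below the running intake rate.
Rate on top 1: 1.74. small mussels: 3.02 > 1.74 → include.
Rate on top 2: 2.142. limpets: 0.518 < 2.142 → exclude; stop.
Optimal diet: winkles, small mussels — 2 of 4 types.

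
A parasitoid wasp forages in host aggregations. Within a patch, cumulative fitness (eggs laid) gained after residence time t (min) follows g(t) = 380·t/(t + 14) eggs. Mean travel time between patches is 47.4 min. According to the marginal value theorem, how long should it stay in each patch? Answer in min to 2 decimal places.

25.76 min

Optimal t* satisfies g'(t*) = g(t*)/(T + t*).
g'(t) = 380·14/(t + 14)². Setting 380·14/(t+14)² = 380t/[(t+14)(47.4+t)] gives 14(47.4+t) = t(t+14), so t² = 14×47.4 = 663.6.
t* = √663.6 = 25.76 min.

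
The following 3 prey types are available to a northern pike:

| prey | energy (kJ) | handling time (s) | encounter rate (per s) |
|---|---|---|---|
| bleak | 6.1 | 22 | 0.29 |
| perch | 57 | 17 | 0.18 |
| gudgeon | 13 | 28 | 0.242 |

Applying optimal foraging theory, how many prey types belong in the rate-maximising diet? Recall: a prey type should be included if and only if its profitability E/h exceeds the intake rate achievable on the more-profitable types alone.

1

Rank by E/h (kJ/s): perch 3.35, gudgeon 0.464, bleak 0.277. Include each in turn until the next type's E/h falls below the running intake rate.
Rate on top 1: 2.527. gudgeon: 0.464 < 2.527 → exclude; stop.
Optimal diet: perch — 1 of 3 types.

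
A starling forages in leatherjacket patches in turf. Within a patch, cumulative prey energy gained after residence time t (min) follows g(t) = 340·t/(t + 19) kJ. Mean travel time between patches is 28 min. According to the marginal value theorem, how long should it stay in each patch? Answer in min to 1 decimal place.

23.1 min

By the marginal value theorem, leave when the instantaneous gain rate g'(t) equals the habitat-wide average g(t)/(T + t).
g'(t) = 340·19/(t + 19)². Setting 340·19/(t+19)² = 340t/[(t+19)(28+t)] gives 19(28+t) = t(t+19), so t² = 19×28 = 532.
t* = √532 = 23.07 min.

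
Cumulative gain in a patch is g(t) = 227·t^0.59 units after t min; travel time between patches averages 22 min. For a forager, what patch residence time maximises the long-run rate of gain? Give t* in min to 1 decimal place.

31.7 min

Optimal t* satisfies g'(t*) = g(t*)/(T + t*).
g'(t) = 0.59·227·t^-0.41. Setting 0.59·227·t^-0.41 = 227·t^0.59/(22+t) gives 0.59(22+t) = t, so 0.41·t = 0.59×22.
t* = 0.59×22/0.41 = 31.66 min.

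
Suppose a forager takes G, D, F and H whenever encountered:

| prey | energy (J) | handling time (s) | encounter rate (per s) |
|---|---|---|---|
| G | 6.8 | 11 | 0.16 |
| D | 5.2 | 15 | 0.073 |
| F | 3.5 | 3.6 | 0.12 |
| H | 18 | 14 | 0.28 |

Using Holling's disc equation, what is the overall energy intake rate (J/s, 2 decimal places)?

0.84 J/s

R = Σλ_iE_i / (1 + Σλ_ih_i)
Numerator: 0.16×6.8 + 0.073×5.2 + 0.12×3.5 + 0.28×18 = 6.928
Denominator: 1 + 0.16×11 + 0.073×15 + 0.12×3.6 + 0.28×14 = 8.207
R = 6.928/8.207 = 0.8441 J/s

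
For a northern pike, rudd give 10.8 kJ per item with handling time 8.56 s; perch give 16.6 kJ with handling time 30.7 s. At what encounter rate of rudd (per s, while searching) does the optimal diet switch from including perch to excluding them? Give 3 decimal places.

The zero-one rule: include perch iff E₂/h₂ > λE₁/(1+λh₁). Equality gives the switch point.
λE₁h₂ = E₂ + λE₂h₁ ⇒ λ = E₂/(E₁h₂ − E₂h₁) = 16.6/(331.6 − 142.1) = 0.08762 per s.

0.088 per s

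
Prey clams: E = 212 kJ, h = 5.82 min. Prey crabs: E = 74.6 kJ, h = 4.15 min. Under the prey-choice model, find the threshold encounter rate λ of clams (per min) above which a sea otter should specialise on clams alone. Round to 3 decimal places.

At the threshold, the rate on clams alone equals the profitability of crabs: λ·212/(1 + λ·5.82) = 74.6/4.15 = 17.98.
Rearranging, λ(212 − 17.98×5.82) = 17.98, so λ = 17.98/107.4 = 0.1674 per min.

0.167 per min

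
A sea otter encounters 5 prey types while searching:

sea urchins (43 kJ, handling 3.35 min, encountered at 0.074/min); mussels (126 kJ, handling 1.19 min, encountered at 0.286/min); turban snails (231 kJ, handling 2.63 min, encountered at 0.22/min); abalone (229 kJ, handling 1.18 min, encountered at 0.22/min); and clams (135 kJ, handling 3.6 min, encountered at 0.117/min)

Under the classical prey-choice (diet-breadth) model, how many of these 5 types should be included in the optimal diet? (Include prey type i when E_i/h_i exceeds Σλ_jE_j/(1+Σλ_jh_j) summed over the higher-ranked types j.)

3

E/h in descending order: abalone 194, mussels 106, turban snails 87.8, clams 37.5, sea urchins 12.8 kJ/min. The optimal diet is the largest prefix of this list for which every included type satisfies E_i/h_i > R on the types above it.
Rate on top 1: 40. mussels: 106 > 40 → include.
Rate on top 2: 54.01. turban snails: 87.8 > 54.01 → include.
Rate on top 3: 62.99. clams: 37.5 < 62.99 → exclude; stop.
Optimal diet: abalone, mussels, turban snails — 3 of 5 types.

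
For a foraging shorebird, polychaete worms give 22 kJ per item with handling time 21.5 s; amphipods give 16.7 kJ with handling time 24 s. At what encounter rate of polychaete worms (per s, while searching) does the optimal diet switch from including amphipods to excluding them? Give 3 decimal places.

Drop amphipods once their profitability E₂/h₂ falls below the rate achievable on polychaete worms alone: E₂/h₂ = λE₁/(1 + λh₁).
Solve for λ: λE₁h₂ = E₂(1 + λh₁) → λ(E₁h₂ − E₂h₁) = E₂ → λ = E₂/(E₁h₂ − E₂h₁).
λ = 16.7/(22×24 − 16.7×21.5) = 16.7/168.9 = 0.09885 per s.

0.099 per s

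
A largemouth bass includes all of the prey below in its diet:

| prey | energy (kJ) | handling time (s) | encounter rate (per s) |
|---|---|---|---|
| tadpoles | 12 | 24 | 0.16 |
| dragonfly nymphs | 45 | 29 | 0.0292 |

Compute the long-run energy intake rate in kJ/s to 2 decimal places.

0.57 kJ/s

R = Σλ_iE_i / (1 + Σλ_ih_i)
Numerator: 0.16×12 + 0.0292×45 = 3.234
Denominator: 1 + 0.16×24 + 0.0292×29 = 5.687
R = 3.234/5.687 = 0.5687 kJ/s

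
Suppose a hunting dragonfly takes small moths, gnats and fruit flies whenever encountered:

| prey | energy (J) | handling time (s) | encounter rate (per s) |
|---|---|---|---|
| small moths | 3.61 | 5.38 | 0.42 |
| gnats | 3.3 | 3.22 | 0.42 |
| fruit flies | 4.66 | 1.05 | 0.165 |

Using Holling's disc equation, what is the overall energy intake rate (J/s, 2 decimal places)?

0.77 J/s

Energy encountered per unit search time: 0.42×3.61 + 0.42×3.3 + 0.165×4.66 = 3.671 J/s.
Handling time per unit search time: 0.42×5.38 + 0.42×3.22 + 0.165×1.05 = 3.785.
Rate = 3.671/(1 + 3.785) = 0.7672 J/s.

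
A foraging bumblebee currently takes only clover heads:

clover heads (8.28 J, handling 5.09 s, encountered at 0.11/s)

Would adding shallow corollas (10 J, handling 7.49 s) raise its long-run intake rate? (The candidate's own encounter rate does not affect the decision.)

Yes

Current rate: (0.11×8.28)/(1 + 0.11×5.09) = 0.5839 J/s.
Profitability of shallow corollas: 10/7.49 = 1.335 J/s.
1.335 > 0.5839, so adding shallow corollas raises the average — include it.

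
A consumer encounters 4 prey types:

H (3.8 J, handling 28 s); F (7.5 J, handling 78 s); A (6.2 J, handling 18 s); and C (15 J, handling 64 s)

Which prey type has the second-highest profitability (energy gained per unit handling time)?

C

In descending order of E/h:
A: 6.2/18 = 0.344 J/s
C: 15/64 = 0.234 J/s
H: 3.8/28 = 0.136 J/s
F: 7.5/78 = 0.0962 J/s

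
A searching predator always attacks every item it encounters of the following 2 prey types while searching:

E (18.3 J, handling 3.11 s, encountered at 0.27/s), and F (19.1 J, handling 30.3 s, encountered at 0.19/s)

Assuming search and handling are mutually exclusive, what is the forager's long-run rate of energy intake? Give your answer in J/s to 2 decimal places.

1.13 J/s

Energy encountered per unit search time: 0.27×18.3 + 0.19×19.1 = 8.57 J/s.
Handling time per unit search time: 0.27×3.11 + 0.19×30.3 = 6.597.
Rate = 8.57/(1 + 6.597) = 1.128 J/s.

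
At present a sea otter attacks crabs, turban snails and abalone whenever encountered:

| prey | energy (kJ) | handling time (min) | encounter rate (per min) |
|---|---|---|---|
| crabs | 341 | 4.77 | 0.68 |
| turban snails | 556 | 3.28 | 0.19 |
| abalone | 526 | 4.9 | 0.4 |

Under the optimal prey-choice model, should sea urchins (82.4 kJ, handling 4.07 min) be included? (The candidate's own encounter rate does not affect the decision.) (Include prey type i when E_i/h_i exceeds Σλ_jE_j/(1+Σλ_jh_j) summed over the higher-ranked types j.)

Current rate: (0.68×341 + 0.19×556 + 0.4×526)/(1 + 0.68×4.77 + 0.19×3.28 + 0.4×4.9) = 80.26 kJ/min.
sea urchins: E/h = 82.4/4.07 = 20.25 kJ/min.
20.25 < 80.26, so adding sea urchins would lower the average — exclude it.

No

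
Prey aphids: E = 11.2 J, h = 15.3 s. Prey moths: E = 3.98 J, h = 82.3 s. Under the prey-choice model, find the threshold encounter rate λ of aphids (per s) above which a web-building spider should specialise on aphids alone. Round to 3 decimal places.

0.005 per s

Drop moths once their profitability E₂/h₂ falls below the rate achievable on aphids alone: E₂/h₂ = λE₁/(1 + λh₁).
Solve for λ: λE₁h₂ = E₂(1 + λh₁) → λ(E₁h₂ − E₂h₁) = E₂ → λ = E₂/(E₁h₂ − E₂h₁).
λ = 3.98/(11.2×82.3 − 3.98×15.3) = 3.98/860.9 = 0.004623 per s.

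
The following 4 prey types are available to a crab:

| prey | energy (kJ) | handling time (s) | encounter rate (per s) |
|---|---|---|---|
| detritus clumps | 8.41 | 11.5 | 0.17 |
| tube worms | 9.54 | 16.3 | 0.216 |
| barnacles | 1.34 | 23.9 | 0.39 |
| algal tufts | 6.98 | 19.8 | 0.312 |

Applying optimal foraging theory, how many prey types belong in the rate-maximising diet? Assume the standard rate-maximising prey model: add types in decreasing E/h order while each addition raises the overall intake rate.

Profitabilities (E/h, kJ/s): detritus clumps 0.731, tube worms 0.585, algal tufts 0.353, barnacles 0.0561. Add prey in this order while the next type's profitability exceeds the intake rate on those already taken.
Rate on top 1: 0.4838. tube worms: 0.585 > 0.4838 → include.
Rate on top 2: 0.539. algal tufts: 0.353 < 0.539 → exclude; stop.
Optimal diet: detritus clumps, tube worms — 2 of 4 types.

2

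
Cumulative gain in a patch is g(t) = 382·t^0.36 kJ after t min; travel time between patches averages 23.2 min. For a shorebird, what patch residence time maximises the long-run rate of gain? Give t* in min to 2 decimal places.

By the marginal value theorem, leave when the instantaneous gain rate g'(t) equals the habitat-wide average g(t)/(T + t).
g'(t) = 0.36·382·t^-0.64. Setting 0.36·382·t^-0.64 = 382·t^0.36/(23.2+t) gives 0.36(23.2+t) = t, so 0.64·t = 0.36×23.2.
t* = 0.36×23.2/0.64 = 13.05 min.

13.05 min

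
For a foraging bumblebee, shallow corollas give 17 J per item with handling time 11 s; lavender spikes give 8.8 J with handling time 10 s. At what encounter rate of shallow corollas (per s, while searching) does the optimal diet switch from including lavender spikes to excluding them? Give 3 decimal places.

At the threshold, the rate on shallow corollas alone equals the profitability of lavender spikes: λ·17/(1 + λ·11) = 8.8/10 = 0.88.
Rearranging, λ(17 − 0.88×11) = 0.88, so λ = 0.88/7.32 = 0.1202 per s.

0.120 per s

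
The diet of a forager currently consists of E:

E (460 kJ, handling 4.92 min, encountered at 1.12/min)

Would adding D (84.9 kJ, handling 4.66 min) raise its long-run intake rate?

Current rate: (1.12×460)/(1 + 1.12×4.92) = 79.13 kJ/min.
Profitability of D: 84.9/4.66 = 18.22 kJ/min.
Since 18.22 < R, time spent handling D is better spent searching.

No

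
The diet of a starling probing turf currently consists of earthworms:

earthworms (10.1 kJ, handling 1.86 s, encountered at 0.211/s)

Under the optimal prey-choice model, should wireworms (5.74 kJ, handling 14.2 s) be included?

No

On earthworms alone, R = ΣλE/(1+Σλh) = 2.131/1.392 = 1.53 kJ/s.
wireworms: E/h = 5.74/14.2 = 0.4042 kJ/s.
Since 0.4042 < R, time spent handling wireworms is better spent searching.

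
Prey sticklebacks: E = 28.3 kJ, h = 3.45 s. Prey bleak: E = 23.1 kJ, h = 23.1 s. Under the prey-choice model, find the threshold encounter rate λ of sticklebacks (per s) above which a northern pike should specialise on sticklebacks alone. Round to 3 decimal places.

0.040 per s

The zero-one rule: include bleak iff E₂/h₂ > λE₁/(1+λh₁). Equality gives the switch point.
λE₁h₂ = E₂ + λE₂h₁ ⇒ λ = E₂/(E₁h₂ − E₂h₁) = 23.1/(653.7 − 79.7) = 0.04024 per s.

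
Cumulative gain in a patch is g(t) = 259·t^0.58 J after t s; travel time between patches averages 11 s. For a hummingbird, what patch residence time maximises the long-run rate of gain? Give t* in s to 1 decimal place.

Optimal t* satisfies g'(t*) = g(t*)/(T + t*).
g'(t) = 0.58·259·t^-0.42. Setting 0.58·259·t^-0.42 = 259·t^0.58/(11+t) gives 0.58(11+t) = t, so 0.42·t = 0.58×11.
t* = 0.58×11/0.42 = 15.19 s.

15.2 s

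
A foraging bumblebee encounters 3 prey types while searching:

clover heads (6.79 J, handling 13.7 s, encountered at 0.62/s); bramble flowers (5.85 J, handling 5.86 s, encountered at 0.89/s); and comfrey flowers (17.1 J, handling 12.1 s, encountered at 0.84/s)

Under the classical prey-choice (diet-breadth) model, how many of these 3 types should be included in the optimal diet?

Rank by E/h (J/s): comfrey flowers 1.41, bramble flowers 0.998, clover heads 0.496. Include each in turn until the next type's E/h falls below the running intake rate.
Rate on top 1: 1.287. bramble flowers: 0.998 < 1.287 → exclude; stop.
Optimal diet: comfrey flowers — 1 of 3 types.

1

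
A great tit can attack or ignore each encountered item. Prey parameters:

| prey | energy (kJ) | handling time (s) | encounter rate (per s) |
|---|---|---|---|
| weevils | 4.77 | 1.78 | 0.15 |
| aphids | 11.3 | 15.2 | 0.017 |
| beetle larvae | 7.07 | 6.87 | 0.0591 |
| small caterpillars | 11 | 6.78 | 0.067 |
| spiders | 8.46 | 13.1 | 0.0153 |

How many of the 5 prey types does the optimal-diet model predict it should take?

3

E/h in descending order: weevils 2.68, small caterpillars 1.62, beetle larvae 1.03, aphids 0.743, spiders 0.646 kJ/s. The optimal diet is the largest prefix of this list for which every included type satisfies E_i/h_i > R on the types above it.
Rate on top 1: 0.5647. small caterpillars: 1.62 > 0.5647 → include.
Rate on top 2: 0.8439. beetle larvae: 1.03 > 0.8439 → include.
Rate on top 3: 0.8792. aphids: 0.743 < 0.8792 → exclude; stop.
Optimal diet: weevils, small caterpillars, beetle larvae — 3 of 5 types.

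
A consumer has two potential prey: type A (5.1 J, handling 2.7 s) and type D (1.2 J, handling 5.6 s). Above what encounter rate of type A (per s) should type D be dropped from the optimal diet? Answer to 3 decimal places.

0.047 per s

At the threshold, the rate on type A alone equals the profitability of type D: λ·5.1/(1 + λ·2.7) = 1.2/5.6 = 0.2143.
Rearranging, λ(5.1 − 0.2143×2.7) = 0.2143, so λ = 0.2143/4.521 = 0.04739 per s.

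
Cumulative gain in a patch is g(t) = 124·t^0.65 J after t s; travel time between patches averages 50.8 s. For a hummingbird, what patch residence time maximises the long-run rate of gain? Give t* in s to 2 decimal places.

Optimal t* satisfies g'(t*) = g(t*)/(T + t*).
g'(t) = 0.65·124·t^-0.35. Setting 0.65·124·t^-0.35 = 124·t^0.65/(50.8+t) gives 0.65(50.8+t) = t, so 0.35·t = 0.65×50.8.
t* = 0.65×50.8/0.35 = 94.34 s.

94.34 s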